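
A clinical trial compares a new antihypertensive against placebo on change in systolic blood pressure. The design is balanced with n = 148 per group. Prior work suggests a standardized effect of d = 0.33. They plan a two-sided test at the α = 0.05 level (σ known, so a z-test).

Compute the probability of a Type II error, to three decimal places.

β ≈ 0.190

Noncentrality parameter: δ = d·√(n/2) = 0.33 × √(148/2) = 2.8388
Two-sided α = 0.05 → critical value z_{0.025} = 1.960.
Power = Φ(δ − 1.960) + Φ(−δ − 1.960) = Φ(0.879) + Φ(-4.799) = 0.8102 + 0.0000 = 0.8102.
Type II error: β = 1 − power = 1 − 0.8102 = 0.1898.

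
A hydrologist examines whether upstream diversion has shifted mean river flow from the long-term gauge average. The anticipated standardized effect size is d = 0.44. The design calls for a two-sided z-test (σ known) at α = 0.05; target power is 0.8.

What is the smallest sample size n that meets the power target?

n = 41

For power 0.8 need Φ(δ − z_{0.025}) = 0.8, so δ = z_{0.025} + z_{0.20} = 1.960 + 0.842 = 2.802.
(The Φ(−δ − z_{α/2}) term is vanishingly small for δ > 0 and is dropped in the standard sample-size formula.)
δ = d·√n ⇒ n = (δ/d)² = (2.802 / 0.44)² = 40.54.
Rounding up, n = 41.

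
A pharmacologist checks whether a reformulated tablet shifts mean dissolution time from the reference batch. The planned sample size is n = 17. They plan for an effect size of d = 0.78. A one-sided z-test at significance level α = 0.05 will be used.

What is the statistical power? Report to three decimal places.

Power ≈ 0.942

Noncentrality parameter: δ = d·√n = 0.78 × √17 = 3.2160
One-sided α = 0.05 → critical value z_{0.05} = 1.645.
Power = P(Z > 1.645 − δ) = Φ(1.571) = 0.9419.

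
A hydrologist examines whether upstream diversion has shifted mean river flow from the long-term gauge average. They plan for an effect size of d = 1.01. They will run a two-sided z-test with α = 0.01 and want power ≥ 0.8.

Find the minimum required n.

n = 12

For power 0.8 need Φ(δ − z_{0.005}) = 0.8, so δ = z_{0.005} + z_{0.20} = 2.576 + 0.842 = 3.417.
(The Φ(−δ − z_{α/2}) term is vanishingly small for δ > 0 and is dropped in the standard sample-size formula.)
δ = d·√n ⇒ n = (δ/d)² = (3.417 / 1.01)² = 11.45.
Round up to the next whole unit.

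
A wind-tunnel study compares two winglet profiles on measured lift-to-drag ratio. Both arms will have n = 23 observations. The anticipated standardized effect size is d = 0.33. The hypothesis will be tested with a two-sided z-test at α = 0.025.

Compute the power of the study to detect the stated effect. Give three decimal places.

Noncentrality parameter: λ = d·√(n/2) = 0.33 × √(23/2) = 1.1191
Two-sided α = 0.025 → critical value z_{0.0125} = 2.241.
Power = Φ(λ − 2.241) + Φ(−λ − 2.241) = Φ(-1.122) + Φ(-3.360) = 0.1309 + 0.0004 = 0.1313.

Power ≈ 0.131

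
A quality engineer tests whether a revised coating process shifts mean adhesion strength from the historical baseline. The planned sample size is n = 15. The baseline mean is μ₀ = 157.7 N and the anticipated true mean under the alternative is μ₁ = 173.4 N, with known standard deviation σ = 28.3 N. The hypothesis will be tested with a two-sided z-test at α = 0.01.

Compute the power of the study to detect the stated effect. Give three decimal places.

Standardized effect: d = |μ₁ − μ₀| / σ = |173.4 − 157.7| / 28.3 = 0.5548
Noncentrality parameter: δ = d·√n = 0.5548 × √15 = 2.1486
Critical value for a two-sided test at α = 0.01: z_{α/2} = 2.576.
Power = Φ(δ − 2.576) + Φ(−δ − 2.576) = Φ(-0.427) + Φ(-4.724) = 0.3346 + 0.0000 = 0.3346.

Power ≈ 0.335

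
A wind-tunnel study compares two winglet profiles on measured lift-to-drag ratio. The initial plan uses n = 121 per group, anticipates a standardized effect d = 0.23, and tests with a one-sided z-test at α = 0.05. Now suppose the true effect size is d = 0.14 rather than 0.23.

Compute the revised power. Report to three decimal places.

With d = 0.14: δ = d·√(n/2) = 0.14 × √(121/2) = 1.0889. Critical value z_{0.05} = 1.645.
Revised power = P(Z > 1.645 − δ) = Φ(-0.556) = 0.2891.

Power ≈ 0.289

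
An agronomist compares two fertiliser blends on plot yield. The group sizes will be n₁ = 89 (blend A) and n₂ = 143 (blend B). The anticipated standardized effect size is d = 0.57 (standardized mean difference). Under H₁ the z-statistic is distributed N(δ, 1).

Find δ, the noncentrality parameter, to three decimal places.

The noncentrality parameter scales effect size by the design's sample-size factor: δ = d / √(1/n₁ + 1/n₂) = 0.57 / √(1/89 + 1/143) = 4.2218

δ ≈ 4.222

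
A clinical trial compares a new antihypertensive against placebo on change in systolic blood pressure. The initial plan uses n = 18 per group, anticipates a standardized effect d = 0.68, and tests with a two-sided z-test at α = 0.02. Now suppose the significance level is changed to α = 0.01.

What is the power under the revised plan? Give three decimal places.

δ = d·√(n/2) = 0.68 × √(18/2) = 2.0400 (unchanged). New critical value: z_{0.005} = 2.576.
Revised power = Φ(δ − 2.576) + Φ(−δ − 2.576) = Φ(-0.536) + Φ(-4.616) = 0.2960 + 0.0000 = 0.2960.

Power ≈ 0.296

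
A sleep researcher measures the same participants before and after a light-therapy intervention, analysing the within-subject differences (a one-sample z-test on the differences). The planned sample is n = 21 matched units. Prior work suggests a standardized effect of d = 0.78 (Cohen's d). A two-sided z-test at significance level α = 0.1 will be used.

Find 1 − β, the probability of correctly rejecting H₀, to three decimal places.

Power ≈ 0.973

Noncentrality parameter: δ = d·√n = 0.78 × √21 = 3.5744
Critical value for a two-sided test at α = 0.1: z_{α/2} = 1.645.
Power = Φ(δ − 1.645) + Φ(−δ − 1.645) = Φ(1.930) + Φ(-5.219) = 0.9732 + 0.0000 = 0.9732.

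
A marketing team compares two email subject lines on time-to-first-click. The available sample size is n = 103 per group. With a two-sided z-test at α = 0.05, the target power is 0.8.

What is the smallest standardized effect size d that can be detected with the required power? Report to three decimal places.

Required noncentrality: δ = z_{0.025} + z_{0.20} = 1.960 + 0.842 = 2.802.
(Lower-tail contribution to power is negligible for δ > 0.)
δ = d·√(n/2) ⇒ d = δ/√(n/2) = 2.802/√(103/2) = 0.3904.

d ≈ 0.390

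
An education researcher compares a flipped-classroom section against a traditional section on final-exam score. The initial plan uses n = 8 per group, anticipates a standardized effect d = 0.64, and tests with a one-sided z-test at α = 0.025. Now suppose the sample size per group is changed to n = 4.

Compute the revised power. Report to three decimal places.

Power ≈ 0.146

With n = 4 per group: δ = d·√(n/2) = 0.64 × √(4/2) = 0.9051. Critical value z_{0.025} = 1.960.
Revised power = P(Z > 1.960 − δ) = Φ(-1.055) = 0.1457.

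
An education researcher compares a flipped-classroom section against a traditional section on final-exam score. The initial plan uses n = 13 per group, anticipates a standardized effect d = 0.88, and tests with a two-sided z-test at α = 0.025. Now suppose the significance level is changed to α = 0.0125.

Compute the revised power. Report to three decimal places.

δ = d·√(n/2) = 0.88 × √(13/2) = 2.2436 (unchanged). New critical value: z_{0.0063} = 2.498.
Revised power = Φ(δ − 2.498) + Φ(−δ − 2.498) = Φ(-0.254) + Φ(-4.741) = 0.3997 + 0.0000 = 0.3997.

Power ≈ 0.400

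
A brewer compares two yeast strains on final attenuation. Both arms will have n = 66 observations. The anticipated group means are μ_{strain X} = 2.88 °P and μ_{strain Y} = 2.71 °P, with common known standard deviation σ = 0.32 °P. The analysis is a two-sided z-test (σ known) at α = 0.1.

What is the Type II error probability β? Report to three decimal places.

β ≈ 0.080

Standardized effect: d = |μ_{strain X} − μ_{strain Y}| / σ = |2.88 − 2.71| / 0.32 = 0.5312
Noncentrality parameter: δ = d·√(n/2) = 0.5312 × √(66/2) = 3.0518
Critical value for a two-sided test at α = 0.1: z_{α/2} = 1.645.
Power = Φ(δ − 1.645) + Φ(−δ − 1.645) = Φ(1.407) + Φ(-4.697) = 0.9203 + 0.0000 = 0.9203.
Type II error: β = 1 − power = 1 − 0.9203 = 0.0797.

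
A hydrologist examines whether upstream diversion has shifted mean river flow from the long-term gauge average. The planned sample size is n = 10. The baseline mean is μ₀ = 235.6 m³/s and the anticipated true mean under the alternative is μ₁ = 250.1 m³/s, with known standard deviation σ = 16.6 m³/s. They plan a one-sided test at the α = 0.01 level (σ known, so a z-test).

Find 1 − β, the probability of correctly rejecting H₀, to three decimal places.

Power ≈ 0.669

Standardized effect: d = |μ₁ − μ₀| / σ = |250.1 − 235.6| / 16.6 = 0.8735
Noncentrality parameter: δ = d·√n = 0.8735 × √10 = 2.7622
One-sided α = 0.01 → critical value z_{0.01} = 2.326.
Power = P(Z > 2.326 − δ) = Φ(0.436) = 0.6685.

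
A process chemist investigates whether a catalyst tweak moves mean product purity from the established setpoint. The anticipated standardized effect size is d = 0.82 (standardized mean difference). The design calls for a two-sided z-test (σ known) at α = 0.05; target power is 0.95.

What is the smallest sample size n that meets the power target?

n = 20

Set Φ(δ − 1.960) = 0.95; then δ − 1.960 = Φ⁻¹(0.95) = 1.645, giving δ = 3.605.
(The Φ(−δ − z_{α/2}) term is vanishingly small for δ > 0 and is dropped in the standard sample-size formula.)
δ = d·√n ⇒ n = (δ/d)² = (3.605 / 0.82)² = 19.33.
Round up to the next whole unit.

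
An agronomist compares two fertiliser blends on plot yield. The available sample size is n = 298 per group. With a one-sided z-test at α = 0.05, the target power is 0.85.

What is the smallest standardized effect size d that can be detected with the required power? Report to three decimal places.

d ≈ 0.220

Required noncentrality: δ = z_{0.05} + z_{0.15} = 1.645 + 1.036 = 2.681.
δ = d·√(n/2) ⇒ d = δ/√(n/2) = 2.681/√(298/2) = 0.2197.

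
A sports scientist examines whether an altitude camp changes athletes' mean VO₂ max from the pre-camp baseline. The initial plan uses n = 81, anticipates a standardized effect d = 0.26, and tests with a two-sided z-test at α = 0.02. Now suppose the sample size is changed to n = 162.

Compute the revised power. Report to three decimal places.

With n = 162: δ = d·√n = 0.26 × √162 = 3.3093. Critical value z_{0.01} = 2.326.
Revised power = Φ(δ − 2.326) + Φ(−δ − 2.326) = Φ(0.983) + Φ(-5.636) = 0.8372 + 0.0000 = 0.8372.

Power ≈ 0.837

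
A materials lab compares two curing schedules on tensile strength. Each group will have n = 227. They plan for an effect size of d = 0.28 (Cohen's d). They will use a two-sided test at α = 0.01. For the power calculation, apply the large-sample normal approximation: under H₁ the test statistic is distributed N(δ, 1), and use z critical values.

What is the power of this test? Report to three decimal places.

Power ≈ 0.658

Noncentrality parameter: δ = d·√(n/2) = 0.28 × √(227/2) = 2.9830
Two-sided α = 0.01 → critical value z_{0.005} = 2.576.
Power = Φ(δ − 2.576) + Φ(−δ − 2.576) = Φ(0.407) + Φ(-5.559) = 0.6581 + 0.0000 = 0.6581.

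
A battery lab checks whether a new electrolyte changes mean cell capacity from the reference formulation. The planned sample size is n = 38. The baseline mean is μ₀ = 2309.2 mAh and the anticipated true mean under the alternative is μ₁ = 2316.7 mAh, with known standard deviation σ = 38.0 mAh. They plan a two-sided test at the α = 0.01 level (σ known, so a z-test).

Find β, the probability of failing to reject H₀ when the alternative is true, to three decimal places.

Standardized effect: d = |μ₁ − μ₀| / σ = |2316.7 − 2309.2| / 38.0 = 0.1974
Noncentrality parameter: δ = d·√n = 0.1974 × √38 = 1.2167
Critical value for a two-sided test at α = 0.01: z_{α/2} = 2.576.
Power = Φ(δ − 2.576) + Φ(−δ − 2.576) = Φ(-1.359) + Φ(-3.792) = 0.0870 + 0.0001 = 0.0871.
Type II error: β = 1 − power = 1 − 0.0871 = 0.9129.

β ≈ 0.913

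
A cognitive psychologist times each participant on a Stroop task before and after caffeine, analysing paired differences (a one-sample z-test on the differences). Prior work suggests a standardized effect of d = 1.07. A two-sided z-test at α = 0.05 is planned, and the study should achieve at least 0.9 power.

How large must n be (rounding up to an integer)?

For power 0.9 need Φ(δ − z_{0.025}) = 0.9, so δ = z_{0.025} + z_{0.10} = 1.960 + 1.282 = 3.242.
(For δ > 0 the lower-tail rejection region contributes negligibly to power, so the one-term inversion is standard.)
δ = d·√n ⇒ n = (δ/d)² = (3.242 / 1.07)² = 9.18.
Rounding up, n = 10.

n = 10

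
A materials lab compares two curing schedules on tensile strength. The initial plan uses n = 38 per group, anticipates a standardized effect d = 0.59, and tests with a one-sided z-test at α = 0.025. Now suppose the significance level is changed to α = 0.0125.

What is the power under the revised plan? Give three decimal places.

δ = d·√(n/2) = 0.59 × √(38/2) = 2.5718 (unchanged). New critical value: z_{0.0125} = 2.241.
Revised power = Φ(δ − 2.241) = Φ(0.330) = 0.6294.

Power ≈ 0.629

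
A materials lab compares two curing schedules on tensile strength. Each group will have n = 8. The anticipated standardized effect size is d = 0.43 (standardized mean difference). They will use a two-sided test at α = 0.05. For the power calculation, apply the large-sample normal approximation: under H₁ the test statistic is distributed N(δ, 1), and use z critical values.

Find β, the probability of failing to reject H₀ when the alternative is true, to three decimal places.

Noncentrality parameter: δ = d·√(n/2) = 0.43 × √(8/2) = 0.8600
Critical value for a two-sided test at α = 0.05: z_{α/2} = 1.960.
Power = Φ(δ − 1.960) + Φ(−δ − 1.960) = Φ(-1.100) + Φ(-2.820) = 0.1357 + 0.0024 = 0.1381.
Type II error: β = 1 − power = 1 − 0.1381 = 0.8619.

β ≈ 0.862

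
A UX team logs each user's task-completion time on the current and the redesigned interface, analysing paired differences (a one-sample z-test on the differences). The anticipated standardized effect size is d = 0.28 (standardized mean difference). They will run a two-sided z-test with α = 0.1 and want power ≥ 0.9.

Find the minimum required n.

n = 110

Set Φ(δ − 1.645) = 0.9; then δ − 1.645 = Φ⁻¹(0.9) = 1.282, giving δ = 2.926.
(The Φ(−δ − z_{α/2}) term is vanishingly small for δ > 0 and is dropped in the standard sample-size formula.)
δ = d·√n ⇒ n = (δ/d)² = (2.926 / 0.28)² = 109.23.
Round up to the next whole unit.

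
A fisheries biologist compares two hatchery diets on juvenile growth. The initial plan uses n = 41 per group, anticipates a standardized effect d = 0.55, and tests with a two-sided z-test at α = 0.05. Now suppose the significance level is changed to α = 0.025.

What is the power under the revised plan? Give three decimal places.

Power ≈ 0.598

δ = d·√(n/2) = 0.55 × √(41/2) = 2.4902 (unchanged). New critical value: z_{0.0125} = 2.241.
Revised power = Φ(δ − 2.241) + Φ(−δ − 2.241) = Φ(0.249) + Φ(-4.732) = 0.5983 + 0.0000 = 0.5983.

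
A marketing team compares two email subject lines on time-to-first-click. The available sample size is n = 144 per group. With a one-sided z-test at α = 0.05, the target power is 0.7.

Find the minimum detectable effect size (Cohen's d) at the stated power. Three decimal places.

d ≈ 0.256

Need Φ(δ − 1.645) = 0.7, so δ = 1.645 + 0.524 = 2.169.
δ = d·√(n/2) ⇒ d = δ/√(n/2) = 2.169/√(144/2) = 0.2556.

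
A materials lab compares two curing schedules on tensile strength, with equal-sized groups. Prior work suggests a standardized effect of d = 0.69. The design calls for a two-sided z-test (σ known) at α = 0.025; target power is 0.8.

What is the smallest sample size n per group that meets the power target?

Set Φ(δ − 2.241) = 0.8; then δ − 2.241 = Φ⁻¹(0.8) = 0.842, giving δ = 3.083.
(For δ > 0 the lower-tail rejection region contributes negligibly to power, so the one-term inversion is standard.)
δ = d·√(n/2) ⇒ n = 2(δ/d)² = 2 × (3.083 / 0.69)² = 39.93.
Rounding up, n = 40 per group.

n = 40 per group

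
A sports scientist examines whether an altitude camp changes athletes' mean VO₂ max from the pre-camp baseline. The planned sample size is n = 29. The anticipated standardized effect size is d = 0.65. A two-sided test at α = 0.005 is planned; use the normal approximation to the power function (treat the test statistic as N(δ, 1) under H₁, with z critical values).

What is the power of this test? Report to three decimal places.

Power ≈ 0.756

Noncentrality parameter: δ = d·√n = 0.65 × √29 = 3.5004
Critical value for a two-sided test at α = 0.005: z_{α/2} = 2.807.
Power = Φ(δ − 2.807) + Φ(−δ − 2.807) = Φ(0.693) + Φ(-6.307) = 0.7559 + 0.0000 = 0.7559.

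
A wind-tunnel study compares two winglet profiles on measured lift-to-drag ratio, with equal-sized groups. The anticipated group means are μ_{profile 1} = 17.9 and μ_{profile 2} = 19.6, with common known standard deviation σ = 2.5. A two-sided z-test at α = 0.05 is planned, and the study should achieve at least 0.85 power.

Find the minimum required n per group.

n = 39 per group

Standardized effect: d = |μ_{profile 1} − μ_{profile 2}| / σ = |17.9 − 19.6| / 2.5 = 0.6800
For power 0.85 need Φ(δ − z_{0.025}) = 0.85, so δ = z_{0.025} + z_{0.15} = 1.960 + 1.036 = 2.996.
(For δ > 0 the lower-tail rejection region contributes negligibly to power, so the one-term inversion is standard.)
δ = d·√(n/2) ⇒ n = 2(δ/d)² = 2 × (2.996 / 0.6800)² = 38.83.
Rounding up, n = 39 per group.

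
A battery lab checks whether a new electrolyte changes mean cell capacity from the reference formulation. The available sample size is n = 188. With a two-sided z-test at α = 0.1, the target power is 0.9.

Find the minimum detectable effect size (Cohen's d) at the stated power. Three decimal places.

d ≈ 0.213

Required noncentrality: δ = z_{0.05} + z_{0.10} = 1.645 + 1.282 = 2.926.
(The second rejection-region term Φ(−δ − z_{α/2}) is negligible and dropped.)
δ = d·√n ⇒ d = δ/√n = 2.926/√188 = 0.2134.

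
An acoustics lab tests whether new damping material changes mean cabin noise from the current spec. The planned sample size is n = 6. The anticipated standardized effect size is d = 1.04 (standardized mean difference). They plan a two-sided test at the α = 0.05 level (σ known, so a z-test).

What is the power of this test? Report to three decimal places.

Noncentrality parameter: δ = d·√n = 1.04 × √6 = 2.5475
Critical value for a two-sided test at α = 0.05: z_{α/2} = 1.960.
Power = Φ(δ − 1.960) + Φ(−δ − 1.960) = Φ(0.588) + Φ(-4.507) = 0.7216 + 0.0000 = 0.7216.

Power ≈ 0.722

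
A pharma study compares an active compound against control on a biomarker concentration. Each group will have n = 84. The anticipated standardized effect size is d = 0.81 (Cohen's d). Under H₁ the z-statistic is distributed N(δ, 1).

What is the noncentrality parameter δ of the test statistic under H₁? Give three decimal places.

The noncentrality parameter scales effect size by the design's sample-size factor: δ = d·√(n/2) = 0.81 × √(84/2) = 5.2494

δ ≈ 5.249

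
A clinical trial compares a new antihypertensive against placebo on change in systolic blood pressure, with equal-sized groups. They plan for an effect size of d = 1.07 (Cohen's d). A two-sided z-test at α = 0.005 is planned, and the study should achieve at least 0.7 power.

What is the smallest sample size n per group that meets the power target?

n = 20 per group

For power 0.7 need Φ(δ − z_{0.0025}) = 0.7, so δ = z_{0.0025} + z_{0.30} = 2.807 + 0.524 = 3.331.
(Ignoring the negligible lower-tail rejection probability gives the usual closed-form inversion.)
δ = d·√(n/2) ⇒ n = 2(δ/d)² = 2 × (3.331 / 1.07)² = 19.39.
Rounding up, n = 20 per group.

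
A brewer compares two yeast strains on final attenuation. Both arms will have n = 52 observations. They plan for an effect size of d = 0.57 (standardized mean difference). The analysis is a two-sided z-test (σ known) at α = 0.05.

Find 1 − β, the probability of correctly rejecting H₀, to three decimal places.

Noncentrality parameter: δ = d·√(n/2) = 0.57 × √(52/2) = 2.9064
Two-sided α = 0.05 → critical value z_{0.025} = 1.960.
Power = Φ(δ − 1.960) + Φ(−δ − 1.960) = Φ(0.946) + Φ(-4.866) = 0.8280 + 0.0000 = 0.8280.

Power ≈ 0.828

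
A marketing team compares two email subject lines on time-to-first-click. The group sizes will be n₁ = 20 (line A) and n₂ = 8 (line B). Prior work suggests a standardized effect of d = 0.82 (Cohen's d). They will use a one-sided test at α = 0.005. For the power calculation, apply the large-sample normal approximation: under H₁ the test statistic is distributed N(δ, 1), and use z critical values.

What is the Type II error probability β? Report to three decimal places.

Noncentrality parameter: δ = d / √(1/n₁ + 1/n₂) = 0.82 / √(1/20 + 1/8) = 1.9602
One-sided α = 0.005 → critical value z_{0.005} = 2.576.
Power = P(Z > 2.576 − δ) = Φ(-0.616) = 0.2691.
Type II error: β = 1 − power = 1 − 0.2691 = 0.7309.

β ≈ 0.731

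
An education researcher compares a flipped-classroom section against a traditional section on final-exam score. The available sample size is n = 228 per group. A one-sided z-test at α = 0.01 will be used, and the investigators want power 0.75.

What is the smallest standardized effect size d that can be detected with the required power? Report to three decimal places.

d ≈ 0.281

Need Φ(δ − 2.326) = 0.75, so δ = 2.326 + 0.674 = 3.001.
δ = d·√(n/2) ⇒ d = δ/√(n/2) = 3.001/√(228/2) = 0.2811.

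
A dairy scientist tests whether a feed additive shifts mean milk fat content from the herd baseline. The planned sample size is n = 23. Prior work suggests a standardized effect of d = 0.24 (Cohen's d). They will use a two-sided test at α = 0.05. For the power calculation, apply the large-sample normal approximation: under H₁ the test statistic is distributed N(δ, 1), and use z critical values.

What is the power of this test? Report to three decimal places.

Noncentrality parameter: δ = d·√n = 0.24 × √23 = 1.1510
Two-sided α = 0.05 → critical value z_{0.025} = 1.960.
Power = Φ(δ − 1.960) + Φ(−δ − 1.960) = Φ(-0.809) + Φ(-3.111) = 0.2093 + 0.0009 = 0.2102.

Power ≈ 0.210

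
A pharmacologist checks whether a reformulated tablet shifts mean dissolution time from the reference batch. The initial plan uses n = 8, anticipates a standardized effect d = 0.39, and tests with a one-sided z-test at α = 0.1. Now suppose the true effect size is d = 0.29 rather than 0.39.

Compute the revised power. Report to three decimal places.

Power ≈ 0.322

With d = 0.29: δ = d·√n = 0.29 × √8 = 0.8202. Critical value z_{0.1} = 1.282.
Revised power = Φ(δ − 1.282) = Φ(-0.461) = 0.3223.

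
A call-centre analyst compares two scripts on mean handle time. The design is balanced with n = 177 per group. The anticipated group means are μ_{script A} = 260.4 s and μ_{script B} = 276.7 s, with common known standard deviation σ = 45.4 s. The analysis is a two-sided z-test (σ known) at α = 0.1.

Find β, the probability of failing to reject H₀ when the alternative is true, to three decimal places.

Standardized effect: d = |μ_{script A} − μ_{script B}| / σ = |260.4 − 276.7| / 45.4 = 0.3590
Noncentrality parameter: δ = d·√(n/2) = 0.3590 × √(177/2) = 3.3776
Critical value for a two-sided test at α = 0.1: z_{α/2} = 1.645.
Power = Φ(δ − 1.645) + Φ(−δ − 1.645) = Φ(1.733) + Φ(-5.022) = 0.9584 + 0.0000 = 0.9584.
Type II error: β = 1 − power = 1 − 0.9584 = 0.0416.

β ≈ 0.042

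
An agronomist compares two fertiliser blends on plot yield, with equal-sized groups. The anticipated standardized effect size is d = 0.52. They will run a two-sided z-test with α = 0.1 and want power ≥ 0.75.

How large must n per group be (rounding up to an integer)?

n = 40 per group

Set Φ(δ − 1.645) = 0.75; then δ − 1.645 = Φ⁻¹(0.75) = 0.674, giving δ = 2.319.
(Ignoring the negligible lower-tail rejection probability gives the usual closed-form inversion.)
δ = d·√(n/2) ⇒ n = 2(δ/d)² = 2 × (2.319 / 0.52)² = 39.79.
Rounding up, n = 40 per group.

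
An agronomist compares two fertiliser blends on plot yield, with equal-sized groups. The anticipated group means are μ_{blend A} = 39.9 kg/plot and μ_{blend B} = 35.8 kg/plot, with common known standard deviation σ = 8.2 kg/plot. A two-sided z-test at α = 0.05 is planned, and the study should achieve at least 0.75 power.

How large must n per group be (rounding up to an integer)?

Standardized effect: d = |μ_{blend A} − μ_{blend B}| / σ = |39.9 − 35.8| / 8.2 = 0.5000
For power 0.75 need Φ(δ − z_{0.025}) = 0.75, so δ = z_{0.025} + z_{0.25} = 1.960 + 0.674 = 2.634.
(Ignoring the negligible lower-tail rejection probability gives the usual closed-form inversion.)
δ = d·√(n/2) ⇒ n = 2(δ/d)² = 2 × (2.634 / 0.5000)² = 55.52.
Rounding up, n = 56 per group.

n = 56 per group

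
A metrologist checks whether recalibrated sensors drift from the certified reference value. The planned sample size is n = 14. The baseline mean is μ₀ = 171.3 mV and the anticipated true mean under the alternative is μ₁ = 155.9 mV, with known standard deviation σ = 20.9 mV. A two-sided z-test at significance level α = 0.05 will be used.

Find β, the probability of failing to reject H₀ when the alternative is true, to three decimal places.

Standardized effect: d = |μ₁ − μ₀| / σ = |155.9 − 171.3| / 20.9 = 0.7368
Noncentrality parameter: δ = d·√n = 0.7368 × √14 = 2.7570
Critical value for a two-sided test at α = 0.05: z_{α/2} = 1.960.
Power = Φ(δ − 1.960) + Φ(−δ − 1.960) = Φ(0.797) + Φ(-4.717) = 0.7873 + 0.0000 = 0.7873.
Type II error: β = 1 − power = 1 − 0.7873 = 0.2127.

β ≈ 0.213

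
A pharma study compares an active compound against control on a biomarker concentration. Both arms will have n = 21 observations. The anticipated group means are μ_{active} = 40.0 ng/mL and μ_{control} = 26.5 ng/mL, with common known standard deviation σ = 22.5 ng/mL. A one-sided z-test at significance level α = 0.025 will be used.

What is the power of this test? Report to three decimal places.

Power ≈ 0.494

Standardized effect: d = |μ_{active} − μ_{control}| / σ = |40.0 − 26.5| / 22.5 = 0.6000
Noncentrality parameter: δ = d·√(n/2) = 0.6000 × √(21/2) = 1.9442
Critical value for a one-sided test at α = 0.025: z_α = 1.960.
Power = Φ(δ − 1.960) = Φ(-0.016) = 0.4937.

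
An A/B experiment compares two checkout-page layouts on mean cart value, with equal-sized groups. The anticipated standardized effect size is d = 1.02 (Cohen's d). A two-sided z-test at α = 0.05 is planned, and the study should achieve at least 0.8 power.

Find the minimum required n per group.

Set Φ(δ − 1.960) = 0.8; then δ − 1.960 = Φ⁻¹(0.8) = 0.842, giving δ = 2.802.
(Ignoring the negligible lower-tail rejection probability gives the usual closed-form inversion.)
δ = d·√(n/2) ⇒ n = 2(δ/d)² = 2 × (2.802 / 1.02)² = 15.09.
Round up to the next whole unit.

n = 16 per group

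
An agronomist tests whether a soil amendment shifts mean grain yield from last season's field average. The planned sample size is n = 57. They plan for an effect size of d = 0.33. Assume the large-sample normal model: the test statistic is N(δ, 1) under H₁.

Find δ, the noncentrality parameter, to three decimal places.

δ ≈ 2.491

δ = d·√n = 0.33 × √57 = 2.4914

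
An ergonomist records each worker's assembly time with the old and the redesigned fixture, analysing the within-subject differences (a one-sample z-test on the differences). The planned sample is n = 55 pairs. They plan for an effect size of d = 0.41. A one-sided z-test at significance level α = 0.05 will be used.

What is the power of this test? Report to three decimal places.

Power ≈ 0.919

Noncentrality parameter: δ = d·√n = 0.41 × √55 = 3.0406
Critical value for a one-sided test at α = 0.05: z_α = 1.645.
Power = P(Z > 1.645 − δ) = Φ(1.396) = 0.9186.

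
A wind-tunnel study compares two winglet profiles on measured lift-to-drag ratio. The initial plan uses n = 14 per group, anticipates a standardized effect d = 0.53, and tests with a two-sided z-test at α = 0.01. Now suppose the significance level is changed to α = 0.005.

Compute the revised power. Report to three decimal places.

Power ≈ 0.080

δ = d·√(n/2) = 0.53 × √(14/2) = 1.4022 (unchanged). New critical value: z_{0.0025} = 2.807.
Revised power = Φ(δ − 2.807) + Φ(−δ − 2.807) = Φ(-1.405) + Φ(-4.209) = 0.0800 + 0.0000 = 0.0801.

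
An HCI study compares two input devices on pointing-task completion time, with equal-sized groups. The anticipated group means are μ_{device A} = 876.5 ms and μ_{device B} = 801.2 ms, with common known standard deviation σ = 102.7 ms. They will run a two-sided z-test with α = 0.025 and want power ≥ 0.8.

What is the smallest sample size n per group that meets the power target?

n = 36 per group

Standardized effect: d = |μ_{device A} − μ_{device B}| / σ = |876.5 − 801.2| / 102.7 = 0.7332
For power 0.8 need Φ(δ − z_{0.0125}) = 0.8, so δ = z_{0.0125} + z_{0.20} = 2.241 + 0.842 = 3.083.
(Ignoring the negligible lower-tail rejection probability gives the usual closed-form inversion.)
δ = d·√(n/2) ⇒ n = 2(δ/d)² = 2 × (3.083 / 0.7332)² = 35.36.
Round up to the next whole unit.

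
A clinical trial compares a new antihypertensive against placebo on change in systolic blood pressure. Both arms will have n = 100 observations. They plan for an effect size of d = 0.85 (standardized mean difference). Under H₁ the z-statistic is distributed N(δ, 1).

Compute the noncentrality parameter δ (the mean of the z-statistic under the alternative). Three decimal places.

δ ≈ 6.010

δ = d·√(n/2) = 0.85 × √(100/2) = 6.0104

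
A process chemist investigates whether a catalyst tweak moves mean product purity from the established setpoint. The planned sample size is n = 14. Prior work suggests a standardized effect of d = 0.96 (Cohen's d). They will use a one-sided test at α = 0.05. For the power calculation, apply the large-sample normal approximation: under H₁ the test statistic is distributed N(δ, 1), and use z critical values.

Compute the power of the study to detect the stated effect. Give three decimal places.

Power ≈ 0.974

Noncentrality parameter: δ = d·√n = 0.96 × √14 = 3.5920
One-sided α = 0.05 → critical value z_{0.05} = 1.645.
Power = Φ(δ − 1.645) = Φ(1.947) = 0.9742.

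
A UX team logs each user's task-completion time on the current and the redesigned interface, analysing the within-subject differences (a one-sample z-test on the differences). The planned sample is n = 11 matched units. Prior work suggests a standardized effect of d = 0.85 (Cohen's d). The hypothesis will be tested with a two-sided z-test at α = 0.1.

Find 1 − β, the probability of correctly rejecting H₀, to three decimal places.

Power ≈ 0.880

Noncentrality parameter: δ = d·√n = 0.85 × √11 = 2.8191
Critical value for a two-sided test at α = 0.1: z_{α/2} = 1.645.
Power = Φ(δ − 1.645) + Φ(−δ − 1.645) = Φ(1.174) + Φ(-4.464) = 0.8799 + 0.0000 = 0.8799.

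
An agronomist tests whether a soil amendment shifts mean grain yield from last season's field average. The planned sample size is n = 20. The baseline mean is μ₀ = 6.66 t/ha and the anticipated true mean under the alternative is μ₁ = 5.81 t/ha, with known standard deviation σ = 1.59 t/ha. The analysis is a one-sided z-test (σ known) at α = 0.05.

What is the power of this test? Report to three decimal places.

Standardized effect: d = |μ₁ − μ₀| / σ = |5.81 − 6.66| / 1.59 = 0.5346
Noncentrality parameter: δ = d·√n = 0.5346 × √20 = 2.3908
Critical value for a one-sided test at α = 0.05: z_α = 1.645.
Power = P(Z > 1.645 − δ) = Φ(0.746) = 0.7721.

Power ≈ 0.772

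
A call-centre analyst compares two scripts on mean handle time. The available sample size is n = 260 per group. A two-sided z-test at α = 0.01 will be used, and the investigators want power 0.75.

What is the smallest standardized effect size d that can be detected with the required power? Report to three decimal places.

Need Φ(δ − 2.576) = 0.75, so δ = 2.576 + 0.674 = 3.250.
(Lower-tail contribution to power is negligible for δ > 0.)
δ = d·√(n/2) ⇒ d = δ/√(n/2) = 3.250/√(260/2) = 0.2851.

d ≈ 0.285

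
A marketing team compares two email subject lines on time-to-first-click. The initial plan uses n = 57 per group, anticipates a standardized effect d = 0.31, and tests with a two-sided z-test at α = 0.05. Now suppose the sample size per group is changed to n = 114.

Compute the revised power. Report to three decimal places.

Power ≈ 0.648

With n = 114 per group: δ = d·√(n/2) = 0.31 × √(114/2) = 2.3404. Critical value z_{0.025} = 1.960.
Revised power = Φ(δ − 1.960) + Φ(−δ − 1.960) = Φ(0.380) + Φ(-4.300) = 0.6482 + 0.0000 = 0.6482.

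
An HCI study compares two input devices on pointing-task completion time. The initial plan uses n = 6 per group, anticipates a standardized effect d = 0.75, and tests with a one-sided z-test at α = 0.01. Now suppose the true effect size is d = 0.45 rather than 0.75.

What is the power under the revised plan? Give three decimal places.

Power ≈ 0.061

With d = 0.45: δ = d·√(n/2) = 0.45 × √(6/2) = 0.7794. Critical value z_{0.01} = 2.326.
Revised power = Φ(δ − 2.326) = Φ(-1.547) = 0.0609.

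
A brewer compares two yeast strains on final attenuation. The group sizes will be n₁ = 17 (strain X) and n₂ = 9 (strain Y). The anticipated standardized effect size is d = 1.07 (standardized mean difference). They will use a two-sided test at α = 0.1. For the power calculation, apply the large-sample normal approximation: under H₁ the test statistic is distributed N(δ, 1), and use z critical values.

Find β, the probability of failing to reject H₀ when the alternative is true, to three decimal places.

β ≈ 0.171

Noncentrality parameter: δ = d / √(1/n₁ + 1/n₂) = 1.07 / √(1/17 + 1/9) = 2.5956
Two-sided α = 0.1 → critical value z_{0.05} = 1.645.
Power = Φ(δ − 1.645) + Φ(−δ − 1.645) = Φ(0.951) + Φ(-4.240) = 0.8291 + 0.0000 = 0.8292.
Type II error: β = 1 − power = 1 − 0.8292 = 0.1708.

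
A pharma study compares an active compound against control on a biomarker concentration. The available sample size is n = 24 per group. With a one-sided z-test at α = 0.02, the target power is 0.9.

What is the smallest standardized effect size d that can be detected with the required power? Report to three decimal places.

Need Φ(δ − 2.054) = 0.9, so δ = 2.054 + 1.282 = 3.335.
δ = d·√(n/2) ⇒ d = δ/√(n/2) = 3.335/√(24/2) = 0.9628.

d ≈ 0.963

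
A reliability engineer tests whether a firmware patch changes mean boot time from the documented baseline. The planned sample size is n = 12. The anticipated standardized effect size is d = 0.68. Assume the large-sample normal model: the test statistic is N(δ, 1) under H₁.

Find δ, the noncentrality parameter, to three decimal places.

δ ≈ 2.356

The noncentrality parameter scales effect size by the design's sample-size factor: δ = d·√n = 0.68 × √12 = 2.3556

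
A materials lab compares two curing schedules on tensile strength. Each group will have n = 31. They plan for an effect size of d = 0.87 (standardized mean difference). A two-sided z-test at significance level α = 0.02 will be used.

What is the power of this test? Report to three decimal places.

Power ≈ 0.864

Noncentrality parameter: δ = d·√(n/2) = 0.87 × √(31/2) = 3.4252
Critical value for a two-sided test at α = 0.02: z_{α/2} = 2.326.
Power = Φ(δ − 2.326) + Φ(−δ − 2.326) = Φ(1.099) + Φ(-5.752) = 0.8641 + 0.0000 = 0.8641.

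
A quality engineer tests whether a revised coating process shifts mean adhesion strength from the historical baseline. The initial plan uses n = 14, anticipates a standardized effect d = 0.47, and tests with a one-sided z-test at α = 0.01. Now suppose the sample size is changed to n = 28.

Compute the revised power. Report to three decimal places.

Power ≈ 0.564

With n = 28: δ = d·√n = 0.47 × √28 = 2.4870. Critical value z_{0.01} = 2.326.
Revised power = P(Z > 2.326 − δ) = Φ(0.161) = 0.5638.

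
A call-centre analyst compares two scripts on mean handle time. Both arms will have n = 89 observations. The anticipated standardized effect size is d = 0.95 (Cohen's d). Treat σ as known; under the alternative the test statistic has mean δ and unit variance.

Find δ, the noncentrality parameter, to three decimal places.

The noncentrality parameter scales effect size by the design's sample-size factor: δ = d·√(n/2) = 0.95 × √(89/2) = 6.3373

δ ≈ 6.337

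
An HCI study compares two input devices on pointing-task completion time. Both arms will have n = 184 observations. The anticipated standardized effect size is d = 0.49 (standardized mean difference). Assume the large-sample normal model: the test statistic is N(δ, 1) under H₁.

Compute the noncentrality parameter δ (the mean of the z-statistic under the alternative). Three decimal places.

δ = d·√(n/2) = 0.49 × √(184/2) = 4.6999

δ ≈ 4.700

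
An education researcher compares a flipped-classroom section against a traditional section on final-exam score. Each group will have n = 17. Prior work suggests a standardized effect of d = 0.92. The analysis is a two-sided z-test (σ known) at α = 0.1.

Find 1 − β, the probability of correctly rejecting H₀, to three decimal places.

Noncentrality parameter: δ = d·√(n/2) = 0.92 × √(17/2) = 2.6822
Critical value for a two-sided test at α = 0.1: z_{α/2} = 1.645.
Power = Φ(δ − 1.645) + Φ(−δ − 1.645) = Φ(1.037) + Φ(-4.327) = 0.8502 + 0.0000 = 0.8502.

Power ≈ 0.850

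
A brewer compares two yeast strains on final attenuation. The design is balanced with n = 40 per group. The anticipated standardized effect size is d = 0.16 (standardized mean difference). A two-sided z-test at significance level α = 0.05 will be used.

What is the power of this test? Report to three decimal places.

Power ≈ 0.110

Noncentrality parameter: δ = d·√(n/2) = 0.16 × √(40/2) = 0.7155
Critical value for a two-sided test at α = 0.05: z_{α/2} = 1.960.
Power = Φ(δ − 1.960) + Φ(−δ − 1.960) = Φ(-1.244) + Φ(-2.676) = 0.1067 + 0.0037 = 0.1104.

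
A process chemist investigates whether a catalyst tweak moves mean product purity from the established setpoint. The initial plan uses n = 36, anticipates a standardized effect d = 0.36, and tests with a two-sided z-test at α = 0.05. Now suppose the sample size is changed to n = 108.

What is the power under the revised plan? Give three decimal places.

With n = 108: δ = d·√n = 0.36 × √108 = 3.7412. Critical value z_{0.025} = 1.960.
Revised power = Φ(δ − 1.960) + Φ(−δ − 1.960) = Φ(1.781) + Φ(-5.701) = 0.9626 + 0.0000 = 0.9626.

Power ≈ 0.963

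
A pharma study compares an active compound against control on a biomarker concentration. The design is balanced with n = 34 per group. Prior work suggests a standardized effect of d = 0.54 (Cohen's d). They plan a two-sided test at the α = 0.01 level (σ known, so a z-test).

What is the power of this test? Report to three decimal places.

Noncentrality parameter: δ = d·√(n/2) = 0.54 × √(34/2) = 2.2265
Two-sided α = 0.01 → critical value z_{0.005} = 2.576.
Power = Φ(δ − 2.576) + Φ(−δ − 2.576) = Φ(-0.349) + Φ(-4.802) = 0.3634 + 0.0000 = 0.3634.

Power ≈ 0.363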